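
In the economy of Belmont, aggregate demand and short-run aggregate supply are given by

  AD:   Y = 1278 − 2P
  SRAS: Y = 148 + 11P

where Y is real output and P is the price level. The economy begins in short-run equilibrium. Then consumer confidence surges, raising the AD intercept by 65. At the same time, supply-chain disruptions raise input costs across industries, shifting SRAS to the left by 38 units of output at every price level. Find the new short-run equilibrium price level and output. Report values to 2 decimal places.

P = 94.85, Y = 1153.31

After both shocks: AD is Y = 1343 − 2P and SRAS is Y = 110 + 11P.
Setting them equal: 1233 = 13P, so P = 94.85.
Substituting into AD, Y = 1153.31.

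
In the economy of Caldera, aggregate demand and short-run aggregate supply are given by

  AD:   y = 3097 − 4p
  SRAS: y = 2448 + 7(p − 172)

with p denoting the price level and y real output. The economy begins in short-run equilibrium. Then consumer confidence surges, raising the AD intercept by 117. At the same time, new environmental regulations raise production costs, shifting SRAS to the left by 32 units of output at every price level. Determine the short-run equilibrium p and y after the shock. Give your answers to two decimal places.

After both shocks: AD is y = 3214 − 4p and SRAS is y = 1212 + 7p.
Setting them equal: 2002 = 11p, so p = 182.00.
Substituting into AD, y = 2486.00.

p = 182.00, y = 2486.00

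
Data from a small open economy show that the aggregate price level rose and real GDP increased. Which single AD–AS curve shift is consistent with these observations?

AD shifted right

P rose and Y rose. An AD shift moves P and Y in the same direction; an SRAS shift moves them in opposite directions.
Here P and Y moved in the same direction, so the AD curve shifted.
Since Y rose, AD shifted right.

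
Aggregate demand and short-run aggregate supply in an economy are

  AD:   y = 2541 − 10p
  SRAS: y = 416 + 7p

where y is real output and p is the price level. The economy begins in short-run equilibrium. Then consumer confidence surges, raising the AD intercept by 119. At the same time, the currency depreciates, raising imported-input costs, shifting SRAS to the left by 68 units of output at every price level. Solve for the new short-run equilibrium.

After both shocks: AD is y = 2660 − 10p and SRAS is y = 348 + 7p.
Setting them equal: 2312 = 17p, so p = 136.
y = 2660 − 10·136 = 1300.

p = 136, y = 1300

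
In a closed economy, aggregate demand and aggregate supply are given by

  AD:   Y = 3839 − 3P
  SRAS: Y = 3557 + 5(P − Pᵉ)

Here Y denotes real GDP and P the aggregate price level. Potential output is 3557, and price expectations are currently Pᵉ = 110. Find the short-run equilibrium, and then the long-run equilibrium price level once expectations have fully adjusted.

Short run: with Pᵉ = 110, SRAS is Y = 3007 + 5P. Setting AD = SRAS gives 832 = 8P, so P = 104 and Y = 3839 − 3·104 = 3527.
Output 3527 is below potential 3557, so over time expected prices fall and SRAS shifts right until Y returns to 3557.
Long run: Y = 3557 on the AD curve gives 3557 = 3839 − 3P, so P = 94.

Short run: P = 104, Y = 3527. Long run: P = 94.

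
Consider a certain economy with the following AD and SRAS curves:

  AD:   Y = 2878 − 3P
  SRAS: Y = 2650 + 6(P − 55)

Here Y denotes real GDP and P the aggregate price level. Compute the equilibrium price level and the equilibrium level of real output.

P = 62, Y = 2692

Write SRAS as Y = 2650 + 6P − 330 = 2320 + 6P.
Set AD = SRAS: 2878 − 3P = 2320 + 6P, so 558 = 9P and P = 62.
Then Y = 2878 − 3·62 = 2692.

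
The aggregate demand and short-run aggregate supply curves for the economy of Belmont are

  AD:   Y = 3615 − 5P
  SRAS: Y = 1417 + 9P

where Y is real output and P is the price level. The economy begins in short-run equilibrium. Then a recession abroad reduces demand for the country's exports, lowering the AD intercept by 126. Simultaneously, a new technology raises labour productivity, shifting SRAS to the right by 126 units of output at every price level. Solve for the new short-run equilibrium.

After both shocks: AD is Y = 3489 − 5P and SRAS is Y = 1543 + 9P.
Setting them equal: 1946 = 14P, so P = 139.
Y = 3489 − 5·139 = 2794.

P = 139, Y = 2794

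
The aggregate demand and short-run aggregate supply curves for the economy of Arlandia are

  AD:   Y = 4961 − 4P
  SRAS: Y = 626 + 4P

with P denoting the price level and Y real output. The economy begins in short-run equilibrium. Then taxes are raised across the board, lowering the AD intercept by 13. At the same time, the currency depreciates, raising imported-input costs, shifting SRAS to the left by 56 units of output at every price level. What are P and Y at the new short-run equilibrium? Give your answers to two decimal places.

After both shocks: AD is Y = 4948 − 4P and SRAS is Y = 570 + 4P.
Setting them equal: 4378 = 8P, so P = 547.25.
Substituting into AD, Y = 2759.00.

P = 547.25, Y = 2759.00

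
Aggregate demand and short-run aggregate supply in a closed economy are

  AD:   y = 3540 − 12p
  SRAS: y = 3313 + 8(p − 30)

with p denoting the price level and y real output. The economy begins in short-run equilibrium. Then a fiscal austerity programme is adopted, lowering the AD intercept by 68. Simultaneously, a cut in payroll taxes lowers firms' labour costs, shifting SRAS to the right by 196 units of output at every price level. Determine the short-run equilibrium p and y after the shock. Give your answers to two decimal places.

After both shocks: AD is y = 3472 − 12p and SRAS is y = 3269 + 8p.
Setting them equal: 203 = 20p, so p = 10.15.
Substituting into AD, y = 3350.20.

p = 10.15, y = 3350.20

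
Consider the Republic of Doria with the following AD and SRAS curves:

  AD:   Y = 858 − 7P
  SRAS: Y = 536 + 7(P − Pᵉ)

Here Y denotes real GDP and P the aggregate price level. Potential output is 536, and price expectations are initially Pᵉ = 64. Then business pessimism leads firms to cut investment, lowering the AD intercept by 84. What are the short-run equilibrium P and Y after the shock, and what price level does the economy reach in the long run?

AD shifts left: new AD is Y = 774 − 7P. With Pᵉ = 64, SRAS is Y = 88 + 7P.
Short run: 774 − 7P = 88 + 7P gives 686 = 14P, so P = 49 and Y = 774 − 7·49 = 431.
Y = 431 is below potential 536; expectations adjust and SRAS shifts right until Y = 536.
Long run: on the new AD curve, 536 = 774 − 7P gives P = 34.

Short run: P = 49, Y = 431. Long run: P = 34.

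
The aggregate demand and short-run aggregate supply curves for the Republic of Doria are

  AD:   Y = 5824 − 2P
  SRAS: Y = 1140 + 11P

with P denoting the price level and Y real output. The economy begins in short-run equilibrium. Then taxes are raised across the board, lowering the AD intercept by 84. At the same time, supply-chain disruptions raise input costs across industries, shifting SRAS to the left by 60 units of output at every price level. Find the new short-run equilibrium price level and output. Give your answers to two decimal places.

P = 358.46, Y = 5023.08

After both shocks: AD is Y = 5740 − 2P and SRAS is Y = 1080 + 11P.
Setting them equal: 4660 = 13P, so P = 358.46.
Substituting into AD, Y = 5023.08.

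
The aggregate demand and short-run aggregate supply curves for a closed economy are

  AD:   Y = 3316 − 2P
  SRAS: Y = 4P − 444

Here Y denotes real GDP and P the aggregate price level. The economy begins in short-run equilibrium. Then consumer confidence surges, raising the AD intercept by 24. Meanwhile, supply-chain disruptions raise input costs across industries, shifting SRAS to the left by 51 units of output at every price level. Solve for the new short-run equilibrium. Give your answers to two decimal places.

After both shocks: AD is Y = 3340 − 2P and SRAS is Y = 4P − 495.
Setting them equal: 3835 = 6P, so P = 639.17.
Substituting into AD, Y = 2061.67.

P = 639.17, Y = 2061.67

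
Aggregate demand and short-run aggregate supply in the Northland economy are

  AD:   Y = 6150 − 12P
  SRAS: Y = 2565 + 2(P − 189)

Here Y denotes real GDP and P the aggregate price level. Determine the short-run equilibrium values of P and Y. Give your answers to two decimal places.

P = 283.07, Y = 2753.14

Write SRAS as Y = 2565 + 2P − 378 = 2187 + 2P.
Set AD = SRAS: 6150 − 12P = 2187 + 2P, so 3963 = 14P and P = 283.07.
Substituting into AD, Y = 6150 − 12P = 2753.14.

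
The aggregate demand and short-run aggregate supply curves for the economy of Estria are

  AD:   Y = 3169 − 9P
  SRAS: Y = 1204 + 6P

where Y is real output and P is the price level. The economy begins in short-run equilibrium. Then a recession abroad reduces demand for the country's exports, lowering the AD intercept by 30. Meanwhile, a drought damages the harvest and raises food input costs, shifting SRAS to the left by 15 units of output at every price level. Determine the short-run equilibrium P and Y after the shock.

After both shocks: AD is Y = 3139 − 9P and SRAS is Y = 1189 + 6P.
Setting them equal: 1950 = 15P, so P = 130.
Y = 3139 − 9·130 = 1969.

P = 130, Y = 1969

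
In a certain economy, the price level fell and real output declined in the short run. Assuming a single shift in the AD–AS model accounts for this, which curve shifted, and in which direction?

AD shifted left

P fell and Y fell. An AD shift moves P and Y in the same direction; an SRAS shift moves them in opposite directions.
Here P and Y moved in the same direction, so the AD curve shifted.
Since Y fell, AD shifted left.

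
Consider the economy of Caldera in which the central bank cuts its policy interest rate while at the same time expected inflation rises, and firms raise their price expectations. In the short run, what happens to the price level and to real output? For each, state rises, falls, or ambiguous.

The first event is a positive demand shock: AD shifts right, which by itself pushes P up and Y up.
The second is an adverse supply shock: SRAS shifts left, which by itself pushes P up and Y down.
Both shocks push P up, so P rises. The two shocks push Y in opposite directions, so the effect on Y is ambiguous.

Price level: rises; output: ambiguous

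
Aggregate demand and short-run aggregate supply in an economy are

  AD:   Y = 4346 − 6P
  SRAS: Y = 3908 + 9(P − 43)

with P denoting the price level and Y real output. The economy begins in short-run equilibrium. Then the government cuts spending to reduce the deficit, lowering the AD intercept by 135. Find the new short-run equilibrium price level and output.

P = 46, Y = 3935

This is a negative demand shock: AD shifts left.
New AD: Y = 4211 − 6P.
SRAS can be written Y = 3521 + 9P.
Set AD = SRAS: 4211 − 6P = 3521 + 9P, so 690 = 15P and P = 46.
Y = 4211 − 6·46 = 3935.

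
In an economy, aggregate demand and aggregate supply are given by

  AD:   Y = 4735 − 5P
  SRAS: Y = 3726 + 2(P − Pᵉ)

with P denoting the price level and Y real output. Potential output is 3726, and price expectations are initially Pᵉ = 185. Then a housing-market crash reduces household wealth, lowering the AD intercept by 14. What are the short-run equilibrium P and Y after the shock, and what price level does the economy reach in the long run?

Short run: P = 195, Y = 3746. Long run: P = 199.

AD shifts left: new AD is Y = 4721 − 5P. With Pᵉ = 185, SRAS is Y = 3356 + 2P.
Short run: 4721 − 5P = 3356 + 2P gives 1365 = 7P, so P = 195 and Y = 4721 − 5·195 = 3746.
Y = 3746 is above potential 3726; expectations adjust and SRAS shifts left until Y = 3726.
Long run: on the new AD curve, 3726 = 4721 − 5P gives P = 199.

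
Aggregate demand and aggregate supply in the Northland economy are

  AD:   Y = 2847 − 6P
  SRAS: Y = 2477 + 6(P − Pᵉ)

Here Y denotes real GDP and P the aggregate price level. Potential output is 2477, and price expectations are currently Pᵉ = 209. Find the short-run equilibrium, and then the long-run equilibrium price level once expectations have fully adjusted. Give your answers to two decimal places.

Short run: P = 135.33, Y = 2035.00. Long run: P = 61.67.

Short run: with Pᵉ = 209, SRAS is Y = 1223 + 6P. Setting AD = SRAS gives 1624 = 12P, so P = 135.33 and Y = 2847 − 6P = 2035.00.
Output 2035.00 is below potential 2477, so over time expected prices fall and SRAS shifts right until Y returns to 2477.
Long run: Y = 2477 on the AD curve gives 2477 = 2847 − 6P, so P = 61.67.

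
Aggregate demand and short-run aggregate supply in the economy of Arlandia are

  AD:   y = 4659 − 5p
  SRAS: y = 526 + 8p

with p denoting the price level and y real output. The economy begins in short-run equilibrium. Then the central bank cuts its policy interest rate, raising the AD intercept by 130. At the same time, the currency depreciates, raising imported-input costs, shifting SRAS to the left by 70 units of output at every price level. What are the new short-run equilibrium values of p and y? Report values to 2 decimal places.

After both shocks: AD is y = 4789 − 5p and SRAS is y = 456 + 8p.
Setting them equal: 4333 = 13p, so p = 333.31.
Substituting into AD, y = 3122.46.

p = 333.31, y = 3122.46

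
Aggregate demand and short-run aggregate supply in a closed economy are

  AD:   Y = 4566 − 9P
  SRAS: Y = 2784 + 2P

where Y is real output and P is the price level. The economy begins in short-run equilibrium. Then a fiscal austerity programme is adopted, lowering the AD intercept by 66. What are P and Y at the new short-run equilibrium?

This is a negative demand shock: AD shifts left.
New AD: Y = 4500 − 9P.
Set AD = SRAS: 4500 − 9P = 2784 + 2P, so 1716 = 11P and P = 156.
Y = 4500 − 9·156 = 3096.

P = 156, Y = 3096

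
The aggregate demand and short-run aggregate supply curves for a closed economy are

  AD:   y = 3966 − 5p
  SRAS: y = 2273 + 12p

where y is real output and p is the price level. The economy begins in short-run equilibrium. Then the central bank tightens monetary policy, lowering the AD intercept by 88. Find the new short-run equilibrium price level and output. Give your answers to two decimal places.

p = 94.41, y = 3405.94

This is a negative demand shock: AD shifts left.
New AD: y = 3878 − 5p.
Set AD = SRAS: 3878 − 5p = 2273 + 12p, so 1605 = 17p and p = 94.41.
Substituting into AD, y = 3405.94.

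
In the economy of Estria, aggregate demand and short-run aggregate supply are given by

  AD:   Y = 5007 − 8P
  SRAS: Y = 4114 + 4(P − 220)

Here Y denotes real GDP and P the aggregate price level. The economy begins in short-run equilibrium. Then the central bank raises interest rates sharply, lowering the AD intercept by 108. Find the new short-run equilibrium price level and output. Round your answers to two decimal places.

This is a negative demand shock: AD shifts left.
New AD: Y = 4899 − 8P.
SRAS can be written Y = 3234 + 4P.
Set AD = SRAS: 4899 − 8P = 3234 + 4P, so 1665 = 12P and P = 138.75.
Substituting into AD, Y = 3789.00.

P = 138.75, Y = 3789.00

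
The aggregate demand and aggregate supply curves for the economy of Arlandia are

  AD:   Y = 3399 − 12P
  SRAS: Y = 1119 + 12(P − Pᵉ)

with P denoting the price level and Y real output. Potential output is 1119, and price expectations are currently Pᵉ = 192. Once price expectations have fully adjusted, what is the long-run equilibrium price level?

Short run: with Pᵉ = 192, SRAS is Y = 12P − 1185. Setting AD = SRAS gives 4584 = 24P, so P = 191 and Y = 3399 − 12·191 = 1107.
Output 1107 is below potential 1119, so over time expected prices fall and SRAS shifts right until Y returns to 1119.
Long run: Y = 1119 on the AD curve gives 1119 = 3399 − 12P, so P = 190.

Long-run P = 190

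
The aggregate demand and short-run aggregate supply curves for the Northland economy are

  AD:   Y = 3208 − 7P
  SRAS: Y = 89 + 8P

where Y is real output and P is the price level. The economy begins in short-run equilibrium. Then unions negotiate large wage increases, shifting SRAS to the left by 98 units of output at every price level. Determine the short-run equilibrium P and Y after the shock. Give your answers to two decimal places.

P = 214.47, Y = 1706.73

This is a negative supply shock: SRAS shifts left.
New SRAS: Y = 8P − 9.
Set AD = SRAS: 3208 − 7P = 8P − 9, so 3217 = 15P and P = 214.47.
Substituting into AD, Y = 1706.73.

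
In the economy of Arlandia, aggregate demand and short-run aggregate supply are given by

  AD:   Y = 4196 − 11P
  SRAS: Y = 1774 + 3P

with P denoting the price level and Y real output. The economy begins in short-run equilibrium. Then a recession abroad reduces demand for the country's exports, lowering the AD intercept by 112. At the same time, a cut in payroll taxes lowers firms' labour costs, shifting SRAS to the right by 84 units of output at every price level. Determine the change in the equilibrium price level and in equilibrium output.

ΔP = -14, ΔY = +42

After both shocks: AD is Y = 4084 − 11P and SRAS is Y = 1858 + 3P.
Setting them equal: 2226 = 14P, so P = 159.
Y = 4084 − 11·159 = 2335.
Initially P = 173, Y = 2293, so ΔP = -14 and ΔY = +42.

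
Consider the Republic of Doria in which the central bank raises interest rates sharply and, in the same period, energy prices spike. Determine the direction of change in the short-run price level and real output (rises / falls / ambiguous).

Price level: ambiguous; output: falls

The first event is a negative demand shock: AD shifts left, which by itself pushes P down and Y down.
The second is an adverse supply shock: SRAS shifts left, which by itself pushes P up and Y down.
The two shocks push P in opposite directions, so the effect on P is ambiguous. Both shocks push Y down, so Y falls.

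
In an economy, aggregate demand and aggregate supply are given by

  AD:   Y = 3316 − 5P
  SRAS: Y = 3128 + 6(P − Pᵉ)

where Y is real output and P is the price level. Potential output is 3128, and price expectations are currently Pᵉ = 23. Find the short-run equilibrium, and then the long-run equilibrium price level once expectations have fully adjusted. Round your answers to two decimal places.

Short run: P = 29.64, Y = 3167.82. Long run: P = 37.60.

Short run: with Pᵉ = 23, SRAS is Y = 2990 + 6P. Setting AD = SRAS gives 326 = 11P, so P = 29.64 and Y = 3316 − 5P = 3167.82.
Output 3167.82 is above potential 3128, so over time expected prices rise and SRAS shifts left until Y returns to 3128.
Long run: Y = 3128 on the AD curve gives 3128 = 3316 − 5P, so P = 37.60.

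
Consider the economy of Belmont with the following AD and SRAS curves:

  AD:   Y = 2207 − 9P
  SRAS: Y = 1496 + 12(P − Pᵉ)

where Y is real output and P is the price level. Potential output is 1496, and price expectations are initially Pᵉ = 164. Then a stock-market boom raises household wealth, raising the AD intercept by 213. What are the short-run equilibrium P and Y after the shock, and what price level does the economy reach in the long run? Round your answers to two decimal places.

Short run: P = 137.71, Y = 1180.57. Long run: P = 102.67.

AD shifts right: new AD is Y = 2420 − 9P. With Pᵉ = 164, SRAS is Y = 12P − 472.
Short run: 2420 − 9P = 12P − 472 gives 2892 = 21P, so P = 137.71 and Y = 2420 − 9P = 1180.57.
Y = 1180.57 is below potential 1496; expectations adjust and SRAS shifts right until Y = 1496.
Long run: on the new AD curve, 1496 = 2420 − 9P gives P = 102.67.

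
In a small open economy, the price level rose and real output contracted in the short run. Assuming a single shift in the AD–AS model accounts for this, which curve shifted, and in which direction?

SRAS shifted left

P rose and Y fell. An AD shift moves P and Y in the same direction; an SRAS shift moves them in opposite directions.
Here P and Y moved in opposite directions, so the SRAS curve shifted.
Since Y fell, SRAS shifted left.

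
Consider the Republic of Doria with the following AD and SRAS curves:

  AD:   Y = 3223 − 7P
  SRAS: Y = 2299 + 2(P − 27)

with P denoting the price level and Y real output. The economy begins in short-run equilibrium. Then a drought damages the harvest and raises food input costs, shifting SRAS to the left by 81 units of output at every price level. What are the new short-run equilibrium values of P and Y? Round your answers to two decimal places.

This is a negative supply shock: SRAS shifts left.
New SRAS: Y = 2164 + 2P.
Set AD = SRAS: 3223 − 7P = 2164 + 2P, so 1059 = 9P and P = 117.67.
Substituting into AD, Y = 2399.33.

P = 117.67, Y = 2399.33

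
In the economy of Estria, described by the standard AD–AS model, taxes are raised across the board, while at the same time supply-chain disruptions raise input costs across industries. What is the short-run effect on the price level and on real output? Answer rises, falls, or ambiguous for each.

Price level: ambiguous; output: falls

The first event is a negative demand shock: AD shifts left, which by itself pushes P down and Y down.
The second is an adverse supply shock: SRAS shifts left, which by itself pushes P up and Y down.
The two shocks push P in opposite directions, so the effect on P is ambiguous. Both shocks push Y down, so Y falls.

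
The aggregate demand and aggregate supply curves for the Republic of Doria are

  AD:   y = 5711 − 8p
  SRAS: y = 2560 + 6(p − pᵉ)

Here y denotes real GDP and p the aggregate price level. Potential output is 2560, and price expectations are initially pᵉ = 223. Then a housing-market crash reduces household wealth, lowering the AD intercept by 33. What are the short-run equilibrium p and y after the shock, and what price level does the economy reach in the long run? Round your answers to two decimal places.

Short run: p = 318.29, y = 3131.71. Long run: p = 389.75.

AD shifts left: new AD is y = 5678 − 8p. With pᵉ = 223, SRAS is y = 1222 + 6p.
Short run: 5678 − 8p = 1222 + 6p gives 4456 = 14p, so p = 318.29 and y = 5678 − 8p = 3131.71.
y = 3131.71 is above potential 2560; expectations adjust and SRAS shifts left until y = 2560.
Long run: on the new AD curve, 2560 = 5678 − 8p gives p = 389.75.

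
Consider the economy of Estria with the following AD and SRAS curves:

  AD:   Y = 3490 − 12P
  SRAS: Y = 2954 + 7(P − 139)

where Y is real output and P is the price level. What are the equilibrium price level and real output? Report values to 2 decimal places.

P = 79.42, Y = 2536.95

Write SRAS as Y = 2954 + 7P − 973 = 1981 + 7P.
Set AD = SRAS: 3490 − 12P = 1981 + 7P, so 1509 = 19P and P = 79.42.
Substituting into AD, Y = 3490 − 12P = 2536.95.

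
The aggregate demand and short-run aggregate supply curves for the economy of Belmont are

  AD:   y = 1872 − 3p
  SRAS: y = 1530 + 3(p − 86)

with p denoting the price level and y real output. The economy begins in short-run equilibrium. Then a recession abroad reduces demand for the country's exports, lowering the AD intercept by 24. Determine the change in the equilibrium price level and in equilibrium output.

Δp = -4, Δy = -12

This is a negative demand shock: AD shifts left.
New AD: y = 1848 − 3p.
SRAS can be written y = 1272 + 3p.
Set AD = SRAS: 1848 − 3p = 1272 + 3p, so 576 = 6p and p = 96.
y = 1848 − 3·96 = 1560.
Initially p = 100, y = 1572, so Δp = -4 and Δy = -12.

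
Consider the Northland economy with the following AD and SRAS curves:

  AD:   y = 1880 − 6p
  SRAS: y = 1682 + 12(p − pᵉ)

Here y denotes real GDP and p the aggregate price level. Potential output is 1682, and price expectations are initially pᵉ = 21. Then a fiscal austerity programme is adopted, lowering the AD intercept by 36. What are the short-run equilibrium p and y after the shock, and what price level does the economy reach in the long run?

AD shifts left: new AD is y = 1844 − 6p. With pᵉ = 21, SRAS is y = 1430 + 12p.
Short run: 1844 − 6p = 1430 + 12p gives 414 = 18p, so p = 23 and y = 1844 − 6·23 = 1706.
y = 1706 is above potential 1682; expectations adjust and SRAS shifts left until y = 1682.
Long run: on the new AD curve, 1682 = 1844 − 6p gives p = 27.

Short run: p = 23, y = 1706. Long run: p = 27.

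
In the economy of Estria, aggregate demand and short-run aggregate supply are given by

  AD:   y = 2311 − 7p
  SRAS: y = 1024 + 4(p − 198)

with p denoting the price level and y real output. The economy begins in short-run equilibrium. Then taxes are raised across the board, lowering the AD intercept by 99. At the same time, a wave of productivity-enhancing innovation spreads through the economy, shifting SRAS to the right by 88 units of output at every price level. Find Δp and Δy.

After both shocks: AD is y = 2212 − 7p and SRAS is y = 320 + 4p.
Setting them equal: 1892 = 11p, so p = 172.
y = 2212 − 7·172 = 1008.
Initially p = 189, y = 988, so Δp = -17 and Δy = +20.

Δp = -17, Δy = +20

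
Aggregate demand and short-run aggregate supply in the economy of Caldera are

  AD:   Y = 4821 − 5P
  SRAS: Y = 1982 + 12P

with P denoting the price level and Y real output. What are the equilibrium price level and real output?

P = 167, Y = 3986

Set AD = SRAS: 4821 − 5P = 1982 + 12P, so 2839 = 17P and P = 167.
Then Y = 4821 − 5·167 = 3986.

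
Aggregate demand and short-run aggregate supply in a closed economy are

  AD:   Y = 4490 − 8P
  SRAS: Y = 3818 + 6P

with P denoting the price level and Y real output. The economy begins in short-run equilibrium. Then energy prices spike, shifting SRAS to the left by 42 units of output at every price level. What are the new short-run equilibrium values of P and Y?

P = 51, Y = 4082

This is a negative supply shock: SRAS shifts left.
New SRAS: Y = 3776 + 6P.
Set AD = SRAS: 4490 − 8P = 3776 + 6P, so 714 = 14P and P = 51.
Y = 4490 − 8·51 = 4082.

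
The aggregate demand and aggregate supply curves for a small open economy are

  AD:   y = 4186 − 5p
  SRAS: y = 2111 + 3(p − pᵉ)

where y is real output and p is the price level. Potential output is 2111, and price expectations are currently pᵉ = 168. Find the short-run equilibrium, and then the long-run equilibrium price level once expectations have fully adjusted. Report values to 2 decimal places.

Short run: with pᵉ = 168, SRAS is y = 1607 + 3p. Setting AD = SRAS gives 2579 = 8p, so p = 322.38 and y = 4186 − 5p = 2574.13.
Output 2574.13 is above potential 2111, so over time expected prices rise and SRAS shifts left until y returns to 2111.
Long run: y = 2111 on the AD curve gives 2111 = 4186 − 5p, so p = 415.00.

Short run: p = 322.38, y = 2574.13. Long run: p = 415.00.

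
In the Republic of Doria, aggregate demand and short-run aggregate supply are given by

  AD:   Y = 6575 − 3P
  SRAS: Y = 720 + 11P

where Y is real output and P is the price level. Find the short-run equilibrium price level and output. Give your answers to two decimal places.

P = 418.21, Y = 5320.36

Set AD = SRAS: 6575 − 3P = 720 + 11P, so 5855 = 14P and P = 418.21.
Substituting into AD, Y = 6575 − 3P = 5320.36.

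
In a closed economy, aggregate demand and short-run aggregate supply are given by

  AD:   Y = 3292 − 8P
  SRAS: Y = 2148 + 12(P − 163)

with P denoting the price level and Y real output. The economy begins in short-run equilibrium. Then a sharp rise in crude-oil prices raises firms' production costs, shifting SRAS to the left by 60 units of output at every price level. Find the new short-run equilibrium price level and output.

This is a negative supply shock: SRAS shifts left.
New SRAS: Y = 132 + 12P.
Set AD = SRAS: 3292 − 8P = 132 + 12P, so 3160 = 20P and P = 158.
Y = 3292 − 8·158 = 2028.

P = 158, Y = 2028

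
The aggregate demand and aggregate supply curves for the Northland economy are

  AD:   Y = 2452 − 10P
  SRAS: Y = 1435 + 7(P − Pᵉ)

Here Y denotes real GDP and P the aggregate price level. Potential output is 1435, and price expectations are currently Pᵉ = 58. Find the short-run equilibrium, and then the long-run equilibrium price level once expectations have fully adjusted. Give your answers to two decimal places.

Short run: with Pᵉ = 58, SRAS is Y = 1029 + 7P. Setting AD = SRAS gives 1423 = 17P, so P = 83.71 and Y = 2452 − 10P = 1614.94.
Output 1614.94 is above potential 1435, so over time expected prices rise and SRAS shifts left until Y returns to 1435.
Long run: Y = 1435 on the AD curve gives 1435 = 2452 − 10P, so P = 101.70.

Short run: P = 83.71, Y = 1614.94. Long run: P = 101.70.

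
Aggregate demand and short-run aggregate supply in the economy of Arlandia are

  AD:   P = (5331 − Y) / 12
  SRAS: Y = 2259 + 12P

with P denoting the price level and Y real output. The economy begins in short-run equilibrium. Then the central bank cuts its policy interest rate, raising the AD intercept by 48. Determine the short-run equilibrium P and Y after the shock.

This is a positive demand shock: AD shifts right.
New AD: Y = 5379 − 12P.
Set AD = SRAS: 5379 − 12P = 2259 + 12P, so 3120 = 24P and P = 130.
Y = 5379 − 12·130 = 3819.

P = 130, Y = 3819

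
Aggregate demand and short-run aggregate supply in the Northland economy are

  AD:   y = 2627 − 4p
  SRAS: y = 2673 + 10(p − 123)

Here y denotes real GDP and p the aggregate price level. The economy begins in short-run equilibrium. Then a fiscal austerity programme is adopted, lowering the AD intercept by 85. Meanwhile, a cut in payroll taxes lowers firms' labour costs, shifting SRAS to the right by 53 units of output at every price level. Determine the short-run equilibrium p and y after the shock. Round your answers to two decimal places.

p = 74.71, y = 2243.14

After both shocks: AD is y = 2542 − 4p and SRAS is y = 1496 + 10p.
Setting them equal: 1046 = 14p, so p = 74.71.
Substituting into AD, y = 2243.14.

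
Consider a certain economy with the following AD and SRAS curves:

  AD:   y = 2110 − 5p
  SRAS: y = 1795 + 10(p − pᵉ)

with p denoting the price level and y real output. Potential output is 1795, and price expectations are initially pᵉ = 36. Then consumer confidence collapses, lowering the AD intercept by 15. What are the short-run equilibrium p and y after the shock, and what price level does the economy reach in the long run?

AD shifts left: new AD is y = 2095 − 5p. With pᵉ = 36, SRAS is y = 1435 + 10p.
Short run: 2095 − 5p = 1435 + 10p gives 660 = 15p, so p = 44 and y = 2095 − 5·44 = 1875.
y = 1875 is above potential 1795; expectations adjust and SRAS shifts left until y = 1795.
Long run: on the new AD curve, 1795 = 2095 − 5p gives p = 60.

Short run: p = 44, y = 1875. Long run: p = 60.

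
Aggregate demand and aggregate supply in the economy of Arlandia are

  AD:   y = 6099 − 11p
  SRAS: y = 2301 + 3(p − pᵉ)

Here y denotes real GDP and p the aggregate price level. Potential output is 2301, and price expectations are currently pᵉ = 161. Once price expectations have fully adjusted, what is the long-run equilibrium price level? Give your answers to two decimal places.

Long-run p = 345.27

Short run: with pᵉ = 161, SRAS is y = 1818 + 3p. Setting AD = SRAS gives 4281 = 14p, so p = 305.79 and y = 6099 − 11p = 2735.36.
Output 2735.36 is above potential 2301, so over time expected prices rise and SRAS shifts left until y returns to 2301.
Long run: y = 2301 on the AD curve gives 2301 = 6099 − 11p, so p = 345.27.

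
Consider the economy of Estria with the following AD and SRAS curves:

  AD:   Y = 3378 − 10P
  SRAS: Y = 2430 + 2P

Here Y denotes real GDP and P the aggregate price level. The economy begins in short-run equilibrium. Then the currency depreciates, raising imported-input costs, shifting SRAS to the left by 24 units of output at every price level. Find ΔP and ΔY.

ΔP = +2, ΔY = -20

This is a negative supply shock: SRAS shifts left.
New SRAS: Y = 2406 + 2P.
Set AD = SRAS: 3378 − 10P = 2406 + 2P, so 972 = 12P and P = 81.
Y = 3378 − 10·81 = 2568.
Initially P = 79, Y = 2588, so ΔP = +2 and ΔY = -20.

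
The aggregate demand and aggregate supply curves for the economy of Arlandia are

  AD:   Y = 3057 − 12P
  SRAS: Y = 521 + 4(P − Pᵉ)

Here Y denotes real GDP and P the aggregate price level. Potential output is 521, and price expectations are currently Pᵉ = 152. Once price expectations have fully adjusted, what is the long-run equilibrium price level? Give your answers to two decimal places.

Short run: with Pᵉ = 152, SRAS is Y = 4P − 87. Setting AD = SRAS gives 3144 = 16P, so P = 196.50 and Y = 3057 − 12P = 699.00.
Output 699.00 is above potential 521, so over time expected prices rise and SRAS shifts left until Y returns to 521.
Long run: Y = 521 on the AD curve gives 521 = 3057 − 12P, so P = 211.33.

Long-run P = 211.33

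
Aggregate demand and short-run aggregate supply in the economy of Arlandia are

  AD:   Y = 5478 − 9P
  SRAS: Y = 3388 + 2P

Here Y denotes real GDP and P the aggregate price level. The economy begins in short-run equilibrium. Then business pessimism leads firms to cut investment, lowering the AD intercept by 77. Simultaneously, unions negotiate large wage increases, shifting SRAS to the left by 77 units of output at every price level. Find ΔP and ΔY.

ΔP = +0, ΔY = -77

After both shocks: AD is Y = 5401 − 9P and SRAS is Y = 3311 + 2P.
Setting them equal: 2090 = 11P, so P = 190.
Y = 5401 − 9·190 = 3691.
Initially P = 190, Y = 3768, so ΔP = +0 and ΔY = -77.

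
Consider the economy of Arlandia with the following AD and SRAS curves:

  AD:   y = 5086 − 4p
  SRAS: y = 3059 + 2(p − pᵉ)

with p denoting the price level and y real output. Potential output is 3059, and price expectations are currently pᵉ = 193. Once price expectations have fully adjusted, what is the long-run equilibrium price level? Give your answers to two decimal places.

Long-run p = 506.75

Short run: with pᵉ = 193, SRAS is y = 2673 + 2p. Setting AD = SRAS gives 2413 = 6p, so p = 402.17 and y = 5086 − 4p = 3477.33.
Output 3477.33 is above potential 3059, so over time expected prices rise and SRAS shifts left until y returns to 3059.
Long run: y = 3059 on the AD curve gives 3059 = 5086 − 4p, so p = 506.75.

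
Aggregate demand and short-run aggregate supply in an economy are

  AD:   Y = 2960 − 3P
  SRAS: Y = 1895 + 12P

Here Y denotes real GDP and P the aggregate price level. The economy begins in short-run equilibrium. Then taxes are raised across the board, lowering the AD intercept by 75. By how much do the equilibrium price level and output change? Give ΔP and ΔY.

This is a negative demand shock: AD shifts left.
New AD: Y = 2885 − 3P.
Set AD = SRAS: 2885 − 3P = 1895 + 12P, so 990 = 15P and P = 66.
Y = 2885 − 3·66 = 2687.
Initially P = 71, Y = 2747, so ΔP = -5 and ΔY = -60.

ΔP = -5, ΔY = -60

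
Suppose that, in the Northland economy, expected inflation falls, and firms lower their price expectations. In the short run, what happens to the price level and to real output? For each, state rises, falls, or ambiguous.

Price level: falls; output: rises

This is a favourable supply shock: SRAS shifts right.
Moving along the downward-sloping AD curve, P falls and Y rises.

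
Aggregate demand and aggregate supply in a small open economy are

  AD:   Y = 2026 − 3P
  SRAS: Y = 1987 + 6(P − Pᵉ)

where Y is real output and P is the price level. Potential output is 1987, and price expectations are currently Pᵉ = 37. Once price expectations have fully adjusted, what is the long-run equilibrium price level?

Short run: with Pᵉ = 37, SRAS is Y = 1765 + 6P. Setting AD = SRAS gives 261 = 9P, so P = 29 and Y = 2026 − 3·29 = 1939.
Output 1939 is below potential 1987, so over time expected prices fall and SRAS shifts right until Y returns to 1987.
Long run: Y = 1987 on the AD curve gives 1987 = 2026 − 3P, so P = 13.

Long-run P = 13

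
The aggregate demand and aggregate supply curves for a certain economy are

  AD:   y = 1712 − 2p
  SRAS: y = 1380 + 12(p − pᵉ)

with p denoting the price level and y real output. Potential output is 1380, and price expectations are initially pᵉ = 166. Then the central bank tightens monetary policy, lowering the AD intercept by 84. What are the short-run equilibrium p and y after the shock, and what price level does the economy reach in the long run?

AD shifts left: new AD is y = 1628 − 2p. With pᵉ = 166, SRAS is y = 12p − 612.
Short run: 1628 − 2p = 12p − 612 gives 2240 = 14p, so p = 160 and y = 1628 − 2·160 = 1308.
y = 1308 is below potential 1380; expectations adjust and SRAS shifts right until y = 1380.
Long run: on the new AD curve, 1380 = 1628 − 2p gives p = 124.

Short run: p = 160, y = 1308. Long run: p = 124.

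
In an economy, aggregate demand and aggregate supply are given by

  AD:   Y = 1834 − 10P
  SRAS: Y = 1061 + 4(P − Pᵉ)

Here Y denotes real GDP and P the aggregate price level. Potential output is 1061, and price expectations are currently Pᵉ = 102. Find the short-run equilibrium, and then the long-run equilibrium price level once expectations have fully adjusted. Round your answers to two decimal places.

Short run: with Pᵉ = 102, SRAS is Y = 653 + 4P. Setting AD = SRAS gives 1181 = 14P, so P = 84.36 and Y = 1834 − 10P = 990.43.
Output 990.43 is below potential 1061, so over time expected prices fall and SRAS shifts right until Y returns to 1061.
Long run: Y = 1061 on the AD curve gives 1061 = 1834 − 10P, so P = 77.30.

Short run: P = 84.36, Y = 990.43. Long run: P = 77.30.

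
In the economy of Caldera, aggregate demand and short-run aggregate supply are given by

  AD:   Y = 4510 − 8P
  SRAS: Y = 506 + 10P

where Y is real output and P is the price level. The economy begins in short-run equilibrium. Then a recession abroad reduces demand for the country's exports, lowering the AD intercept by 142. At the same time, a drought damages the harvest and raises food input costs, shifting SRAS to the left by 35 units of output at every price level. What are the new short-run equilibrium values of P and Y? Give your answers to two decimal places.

P = 216.50, Y = 2636.00

After both shocks: AD is Y = 4368 − 8P and SRAS is Y = 471 + 10P.
Setting them equal: 3897 = 18P, so P = 216.50.
Substituting into AD, Y = 2636.00.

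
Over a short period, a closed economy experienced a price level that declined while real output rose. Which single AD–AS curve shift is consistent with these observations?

SRAS shifted right

P fell and Y rose. An AD shift moves P and Y in the same direction; an SRAS shift moves them in opposite directions.
Here P and Y moved in opposite directions, so the SRAS curve shifted.
Since Y rose, SRAS shifted right.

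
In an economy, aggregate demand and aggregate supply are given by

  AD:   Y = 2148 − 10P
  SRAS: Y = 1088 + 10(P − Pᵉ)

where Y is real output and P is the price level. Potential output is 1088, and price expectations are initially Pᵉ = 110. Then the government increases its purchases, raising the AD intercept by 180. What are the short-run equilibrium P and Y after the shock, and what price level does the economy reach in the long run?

Short run: P = 117, Y = 1158. Long run: P = 124.

AD shifts right: new AD is Y = 2328 − 10P. With Pᵉ = 110, SRAS is Y = 10P − 12.
Short run: 2328 − 10P = 10P − 12 gives 2340 = 20P, so P = 117 and Y = 2328 − 10·117 = 1158.
Y = 1158 is above potential 1088; expectations adjust and SRAS shifts left until Y = 1088.
Long run: on the new AD curve, 1088 = 2328 − 10P gives P = 124.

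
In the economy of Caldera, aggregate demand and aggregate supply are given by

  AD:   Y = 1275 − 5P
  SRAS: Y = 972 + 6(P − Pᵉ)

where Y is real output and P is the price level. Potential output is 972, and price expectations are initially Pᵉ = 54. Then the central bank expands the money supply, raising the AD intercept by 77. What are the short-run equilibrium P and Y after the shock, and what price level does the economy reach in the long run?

AD shifts right: new AD is Y = 1352 − 5P. With Pᵉ = 54, SRAS is Y = 648 + 6P.
Short run: 1352 − 5P = 648 + 6P gives 704 = 11P, so P = 64 and Y = 1352 − 5·64 = 1032.
Y = 1032 is above potential 972; expectations adjust and SRAS shifts left until Y = 972.
Long run: on the new AD curve, 972 = 1352 − 5P gives P = 76.

Short run: P = 64, Y = 1032. Long run: P = 76.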